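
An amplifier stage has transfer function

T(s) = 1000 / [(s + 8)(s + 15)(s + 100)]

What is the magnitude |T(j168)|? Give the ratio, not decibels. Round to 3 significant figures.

At s = jω = j168:
pole (s+8): 8 + j168 → |·| = √(8²+168²) = √28288 ≈ 168.19, ∠ = arctan(168/8) ≈ 87.27°
pole (s+15): 15 + j168 → |·| = √(15²+168²) = √28449 ≈ 168.67, ∠ = arctan(168/15) ≈ 84.90°
pole (s+100): 100 + j168 → |·| = √(100²+168²) = √38224 ≈ 195.51, ∠ = arctan(168/100) ≈ 59.24°
|T| = 1000 / 5.5463e+06 ≈ 0.0001803

0.000180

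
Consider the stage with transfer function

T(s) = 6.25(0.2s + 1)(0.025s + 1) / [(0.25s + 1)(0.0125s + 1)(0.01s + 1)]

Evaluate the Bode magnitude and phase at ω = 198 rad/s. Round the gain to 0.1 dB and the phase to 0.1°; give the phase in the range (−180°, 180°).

12.6 dB, -52.9°

At ω = 198 rad/s:
zero (1 + j198·0.2) = 1 + j39.6 → |·| ≈ 39.613, ∠ ≈ 88.55°
zero (1 + j198·0.025) = 1 + j4.95 → |·| ≈ 5.05, ∠ ≈ 78.58°
pole (1 + j198·0.25) = 1 + j49.5 → |·| ≈ 49.51, ∠ ≈ 88.84°
pole (1 + j198·0.0125) = 1 + j2.475 → |·| ≈ 2.6694, ∠ ≈ 68.00°
pole (1 + j198·0.01) = 1 + j1.98 → |·| ≈ 2.2182, ∠ ≈ 63.20°
|T| = 6.25 · 39.613 · 5.05 / (49.51 · 2.6694 · 2.2182) ≈ 4.2648
Gain = 20 log₁₀(4.2648) ≈ 12.60 dB
∠T = (88.55° + 78.58°) − (88.84° + 68.00° + 63.20°) = -52.91°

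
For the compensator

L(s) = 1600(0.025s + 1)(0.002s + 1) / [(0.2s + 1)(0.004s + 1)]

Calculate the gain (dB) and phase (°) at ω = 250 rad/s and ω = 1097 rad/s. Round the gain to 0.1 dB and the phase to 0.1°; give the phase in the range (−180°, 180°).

ω = 250: 44.1 dB, -26.4°; ω = 1097: 40.6 dB, -13.5°

At ω = 250 rad/s:
zero (1 + j250·0.025) = 1 + j6.25 → |·| ≈ 6.3295, ∠ ≈ 80.91°
zero (1 + j250·0.002) = 1 + j0.5 → |·| ≈ 1.118, ∠ ≈ 26.57°
pole (1 + j250·0.2) = 1 + j50 → |·| ≈ 50.01, ∠ ≈ 88.85°
pole (1 + j250·0.004) = 1 + j1 → |·| ≈ 1.4142, ∠ ≈ 45.00°
|L| = 1600 · 6.3295 · 1.118 / (50.01 · 1.4142) ≈ 160.09
Gain = 20 log₁₀(160.09) ≈ 44.09 dB
∠L = (80.91° + 26.57°) − (88.85° + 45.00°) = -26.37°

At ω = 1097 rad/s:
zero (1 + j1097·0.025) = 1 + j27.425 → |·| ≈ 27.443, ∠ ≈ 87.91°
zero (1 + j1097·0.002) = 1 + j2.194 → |·| ≈ 2.4111, ∠ ≈ 65.50°
pole (1 + j1097·0.2) = 1 + j219.4 → |·| ≈ 219.4, ∠ ≈ 89.74°
pole (1 + j1097·0.004) = 1 + j4.388 → |·| ≈ 4.5005, ∠ ≈ 77.16°
|L| = 1600 · 27.443 · 2.4111 / (219.4 · 4.5005) ≈ 107.22
Gain = 20 log₁₀(107.22) ≈ 40.61 dB
∠L = (87.91° + 65.50°) − (89.74° + 77.16°) = -13.49°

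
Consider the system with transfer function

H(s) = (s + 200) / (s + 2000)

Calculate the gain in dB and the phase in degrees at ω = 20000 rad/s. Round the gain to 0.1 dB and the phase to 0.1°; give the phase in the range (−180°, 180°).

-0.0 dB, 5.1°

Substitute s = j20000:
Numerator: (j20000) + 200 = 200 + j20000
Denominator: (j20000) + 2000 = 2000 + j20000
|N| = √(200² + 20000²) ≈ 20001, ∠N ≈ 89.43°
|D| = √(2000² + 20000²) ≈ 20100, ∠D ≈ 84.29°
|H| = 20001 / 20100 ≈ 0.99507
Gain = 20 log₁₀(0.99507) ≈ -0.04 dB
∠H = 89.43° − 84.29° = 5.14°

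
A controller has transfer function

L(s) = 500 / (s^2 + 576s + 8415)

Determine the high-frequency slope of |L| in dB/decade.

-40 dB/decade

Each pole contributes −20 dB/decade at high frequency; each zero contributes +20 dB/decade.
Net: 0 zero(s) − 2 pole(s) → -40 dB/decade.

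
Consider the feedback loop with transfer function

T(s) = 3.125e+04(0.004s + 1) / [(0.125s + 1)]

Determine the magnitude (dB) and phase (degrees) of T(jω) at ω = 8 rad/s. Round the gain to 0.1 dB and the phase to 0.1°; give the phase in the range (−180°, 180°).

At ω = 8 rad/s:
zero (1 + j8·0.004) = 1 + j0.032 → |·| ≈ 1.0005, ∠ ≈ 1.83°
pole (1 + j8·0.125) = 1 + j1 → |·| ≈ 1.4142, ∠ ≈ 45.00°
|T| = 3.125e+04 · 1.0005 / (1.4142) ≈ 22108
Gain = 20 log₁₀(22108) ≈ 86.89 dB
∠T = (1.83°) − (45.00°) = -43.17°

86.9 dB, -43.2°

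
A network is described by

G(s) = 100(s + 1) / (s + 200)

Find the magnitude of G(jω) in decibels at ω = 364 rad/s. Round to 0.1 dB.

38.9 dB

At s = jω = j364:
zero (s+1): 1 + j364 → |·| = √(1²+364²) = √132497 ≈ 364, ∠ = arctan(364/1) ≈ 89.84°
pole (s+200): 200 + j364 → |·| = √(200²+364²) = √172496 ≈ 415.33, ∠ = arctan(364/200) ≈ 61.21°
|G| = 100 · 364 / 415.33 ≈ 87.641
Gain = 20 log₁₀(87.641) ≈ 38.85 dB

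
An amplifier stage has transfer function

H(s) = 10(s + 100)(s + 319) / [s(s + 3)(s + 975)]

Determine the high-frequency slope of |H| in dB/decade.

Each pole contributes −20 dB/decade at high frequency; each zero contributes +20 dB/decade.
Net: 2 zero(s) − 3 pole(s) → -20 dB/decade.

-20 dB/decade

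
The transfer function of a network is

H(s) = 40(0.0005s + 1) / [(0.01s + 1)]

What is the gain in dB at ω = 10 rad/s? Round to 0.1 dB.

At ω = 10 rad/s:
zero (1 + j10·0.0005) = 1 + j0.005 → |·| ≈ 1, ∠ ≈ 0.29°
pole (1 + j10·0.01) = 1 + j0.1 → |·| ≈ 1.005, ∠ ≈ 5.71°
|H| = 40 · 1 / (1.005) ≈ 39.801
Gain = 20 log₁₀(39.801) ≈ 32.00 dB

32.0 dB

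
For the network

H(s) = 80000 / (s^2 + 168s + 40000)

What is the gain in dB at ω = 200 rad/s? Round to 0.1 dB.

At s = jω = j200:
quadratic: (j200)² + 168·j200 + 40000 = 0 + j33600 → |·| ≈ 33600, ∠ ≈ 90.00°
|H| = 80000 / 33600 ≈ 2.381
Gain = 20 log₁₀(2.381) ≈ 7.54 dB

7.5 dB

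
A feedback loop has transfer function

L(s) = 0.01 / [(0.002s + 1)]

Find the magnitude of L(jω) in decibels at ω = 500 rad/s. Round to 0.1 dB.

-43.0 dB

At ω = 500 rad/s:
pole (1 + j500·0.002) = 1 + j1 → |·| ≈ 1.4142, ∠ ≈ 45.00°
|L| = 0.01 · 1 / (1.4142) ≈ 0.0070711
Gain = 20 log₁₀(0.0070711) ≈ -43.01 dB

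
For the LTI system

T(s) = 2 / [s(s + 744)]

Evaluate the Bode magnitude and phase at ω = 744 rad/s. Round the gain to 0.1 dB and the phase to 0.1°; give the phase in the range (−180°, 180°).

At s = jω = j744:
pole (s+744): 744 + j744 → |·| = √(744²+744²) = √1107072 ≈ 1052.2, ∠ = arctan(744/744) ≈ 45.00°
pole at origin: |s| = 744, ∠ = 90.00° (in denominator)
|T| = 2 / 7.8284e+05 ≈ 2.5548e-06
Gain = 20 log₁₀(2.5548e-06) ≈ -111.85 dB
∠T = 0.00° − 135.00° = -135.00°

-111.9 dB, -135.0°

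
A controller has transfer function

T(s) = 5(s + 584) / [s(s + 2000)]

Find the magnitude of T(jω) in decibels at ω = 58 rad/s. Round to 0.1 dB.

At s = jω = j58:
zero (s+584): 584 + j58 → |·| = √(584²+58²) = √344420 ≈ 586.87, ∠ = arctan(58/584) ≈ 5.67°
pole (s+2000): 2000 + j58 → |·| = √(2000²+58²) = √4003364 ≈ 2000.8, ∠ = arctan(58/2000) ≈ 1.66°
pole at origin: |s| = 58, ∠ = 90.00° (in denominator)
|T| = 5 · 586.87 / 1.1605e+05 ≈ 0.025285
Gain = 20 log₁₀(0.025285) ≈ -31.94 dB

-31.9 dB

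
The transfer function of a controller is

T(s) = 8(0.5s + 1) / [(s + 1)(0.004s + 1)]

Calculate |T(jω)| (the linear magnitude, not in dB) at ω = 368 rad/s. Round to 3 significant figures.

At ω = 368 rad/s:
zero (1 + j368·0.5) = 1 + j184 → |·| ≈ 184, ∠ ≈ 89.69°
pole (1 + j368·1) = 1 + j368 → |·| ≈ 368, ∠ ≈ 89.84°
pole (1 + j368·0.004) = 1 + j1.472 → |·| ≈ 1.7795, ∠ ≈ 55.81°
|T| = 8 · 184 / (368 · 1.7795) ≈ 2.2478

2.25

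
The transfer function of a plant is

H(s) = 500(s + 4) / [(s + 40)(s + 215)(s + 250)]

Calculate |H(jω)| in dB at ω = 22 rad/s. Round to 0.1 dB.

-46.9 dB

At s = jω = j22:
zero (s+4): 4 + j22 → |·| = √(4²+22²) = √500 ≈ 22.361, ∠ = arctan(22/4) ≈ 79.70°
pole (s+40): 40 + j22 → |·| = √(40²+22²) = √2084 ≈ 45.651, ∠ = arctan(22/40) ≈ 28.81°
pole (s+215): 215 + j22 → |·| = √(215²+22²) = √46709 ≈ 216.12, ∠ = arctan(22/215) ≈ 5.84°
pole (s+250): 250 + j22 → |·| = √(250²+22²) = √62984 ≈ 250.97, ∠ = arctan(22/250) ≈ 5.03°
|H| = 500 · 22.361 / 2.4761e+06 ≈ 0.0045154
Gain = 20 log₁₀(0.0045154) ≈ -46.91 dB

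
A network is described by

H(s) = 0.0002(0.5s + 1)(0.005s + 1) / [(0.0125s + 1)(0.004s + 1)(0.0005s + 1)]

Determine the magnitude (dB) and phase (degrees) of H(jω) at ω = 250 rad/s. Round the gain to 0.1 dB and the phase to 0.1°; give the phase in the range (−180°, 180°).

At ω = 250 rad/s:
zero (1 + j250·0.5) = 1 + j125 → |·| ≈ 125, ∠ ≈ 89.54°
zero (1 + j250·0.005) = 1 + j1.25 → |·| ≈ 1.6008, ∠ ≈ 51.34°
pole (1 + j250·0.0125) = 1 + j3.125 → |·| ≈ 3.2811, ∠ ≈ 72.26°
pole (1 + j250·0.004) = 1 + j1 → |·| ≈ 1.4142, ∠ ≈ 45.00°
pole (1 + j250·0.0005) = 1 + j0.125 → |·| ≈ 1.0078, ∠ ≈ 7.13°
|H| = 0.0002 · 125 · 1.6008 / (3.2811 · 1.4142 · 1.0078) ≈ 0.008558
Gain = 20 log₁₀(0.008558) ≈ -41.35 dB
∠H = (89.54° + 51.34°) − (72.26° + 45.00° + 7.13°) = 16.49°

-41.4 dB, 16.5°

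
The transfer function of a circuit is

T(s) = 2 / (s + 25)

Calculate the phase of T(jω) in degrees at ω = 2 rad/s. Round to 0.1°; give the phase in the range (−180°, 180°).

-4.6°

At s = jω = j2:
pole (s+25): 25 + j2 → |·| = √(25²+2²) = √629 ≈ 25.08, ∠ = arctan(2/25) ≈ 4.57°
∠T = 0.00° − 4.57° = -4.57°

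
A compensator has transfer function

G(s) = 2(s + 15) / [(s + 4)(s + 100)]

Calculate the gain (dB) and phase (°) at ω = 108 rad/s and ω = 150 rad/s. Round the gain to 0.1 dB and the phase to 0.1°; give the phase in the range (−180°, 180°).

ω = 108: -37.3 dB, -53.0°; ω = 150: -39.1 dB, -60.5°

At s = jω = j108:
zero (s+15): 15 + j108 → |·| = √(15²+108²) = √11889 ≈ 109.04, ∠ = arctan(108/15) ≈ 82.09°
pole (s+4): 4 + j108 → |·| = √(4²+108²) = √11680 ≈ 108.07, ∠ = arctan(108/4) ≈ 87.88°
pole (s+100): 100 + j108 → |·| = √(100²+108²) = √21664 ≈ 147.19, ∠ = arctan(108/100) ≈ 47.20°
|G| = 2 · 109.04 / 15907 ≈ 0.01371
Gain = 20 log₁₀(0.01371) ≈ -37.26 dB
∠G = 82.09° − 135.08° = -52.99°

At s = jω = j150:
zero (s+15): 15 + j150 → |·| = √(15²+150²) = √22725 ≈ 150.75, ∠ = arctan(150/15) ≈ 84.29°
pole (s+4): 4 + j150 → |·| = √(4²+150²) = √22516 ≈ 150.05, ∠ = arctan(150/4) ≈ 88.47°
pole (s+100): 100 + j150 → |·| = √(100²+150²) = √32500 ≈ 180.28, ∠ = arctan(150/100) ≈ 56.31°
|G| = 2 · 150.75 / 27051 ≈ 0.011146
Gain = 20 log₁₀(0.011146) ≈ -39.06 dB
∠G = 84.29° − 144.78° = -60.49°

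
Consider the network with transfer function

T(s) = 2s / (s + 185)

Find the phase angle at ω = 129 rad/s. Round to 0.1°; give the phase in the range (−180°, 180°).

55.1°

At s = jω = j129:
zero at origin: s = j129 → |·| = 129, ∠ = 90.00°
pole (s+185): 185 + j129 → |·| = √(185²+129²) = √50866 ≈ 225.53, ∠ = arctan(129/185) ≈ 34.89°
∠T = 90.00° − 34.89° = 55.11°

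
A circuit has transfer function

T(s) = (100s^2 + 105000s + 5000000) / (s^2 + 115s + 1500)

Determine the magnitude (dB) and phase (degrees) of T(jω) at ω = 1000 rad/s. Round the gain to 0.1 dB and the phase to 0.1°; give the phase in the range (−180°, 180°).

Substitute s = j1000:
Numerator: 100(j1000)^2 + 105000(j1000) + 5000000 = -95000000 + j105000000
Denominator: (j1000)^2 + 115(j1000) + 1500 = -998500 + j115000
|N| = √(95000000² + 105000000²) ≈ 1.416e+08, ∠N ≈ 132.14°
|D| = √(998500² + 115000²) ≈ 1.0051e+06, ∠D ≈ 173.43°
|T| = 1.416e+08 / 1.0051e+06 ≈ 140.88
Gain = 20 log₁₀(140.88) ≈ 42.98 dB
∠T = 132.14° − 173.43° = -41.29°

43.0 dB, -41.3°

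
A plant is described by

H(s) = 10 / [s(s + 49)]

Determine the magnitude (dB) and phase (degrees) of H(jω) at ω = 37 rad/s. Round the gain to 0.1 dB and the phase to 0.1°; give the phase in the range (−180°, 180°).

At s = jω = j37:
pole (s+49): 49 + j37 → |·| = √(49²+37²) = √3770 ≈ 61.4, ∠ = arctan(37/49) ≈ 37.06°
pole at origin: |s| = 37, ∠ = 90.00° (in denominator)
|H| = 10 / 2271.8 ≈ 0.0044018
Gain = 20 log₁₀(0.0044018) ≈ -47.13 dB
∠H = 0.00° − 127.06° = -127.06°

-47.1 dB, -127.1°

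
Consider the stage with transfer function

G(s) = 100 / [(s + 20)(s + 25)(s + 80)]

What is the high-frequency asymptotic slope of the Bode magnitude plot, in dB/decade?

-60 dB/decade

Each pole contributes −20 dB/decade at high frequency; each zero contributes +20 dB/decade.
Net: 0 zero(s) − 3 pole(s) → -60 dB/decade.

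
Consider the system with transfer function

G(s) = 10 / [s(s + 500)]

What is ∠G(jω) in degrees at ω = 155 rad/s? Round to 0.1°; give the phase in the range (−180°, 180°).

At s = jω = j155:
pole (s+500): 500 + j155 → |·| = √(500²+155²) = √274025 ≈ 523.47, ∠ = arctan(155/500) ≈ 17.22°
pole at origin: |s| = 155, ∠ = 90.00° (in denominator)
∠G = 0.00° − 107.22° = -107.22°

-107.2°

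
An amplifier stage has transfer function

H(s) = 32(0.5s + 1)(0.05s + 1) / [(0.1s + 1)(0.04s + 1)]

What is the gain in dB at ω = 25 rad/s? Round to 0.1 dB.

44.5 dB

At ω = 25 rad/s:
zero (1 + j25·0.5) = 1 + j12.5 → |·| ≈ 12.54, ∠ ≈ 85.43°
zero (1 + j25·0.05) = 1 + j1.25 → |·| ≈ 1.6008, ∠ ≈ 51.34°
pole (1 + j25·0.1) = 1 + j2.5 → |·| ≈ 2.6926, ∠ ≈ 68.20°
pole (1 + j25·0.04) = 1 + j1 → |·| ≈ 1.4142, ∠ ≈ 45.00°
|H| = 32 · 12.54 · 1.6008 / (2.6926 · 1.4142) ≈ 168.69
Gain = 20 log₁₀(168.69) ≈ 44.54 dB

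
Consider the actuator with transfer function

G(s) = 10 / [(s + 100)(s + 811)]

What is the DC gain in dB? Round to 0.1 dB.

-78.2 dB

G(0) = 10 / (100·811) ≈ 0.0001233
20 log₁₀(0.0001233) ≈ -78.18 dB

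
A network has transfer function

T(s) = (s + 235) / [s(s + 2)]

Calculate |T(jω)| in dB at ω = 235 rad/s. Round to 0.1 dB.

-44.4 dB

At s = jω = j235:
zero (s+235): 235 + j235 → |·| = √(235²+235²) = √110450 ≈ 332.34, ∠ = arctan(235/235) ≈ 45.00°
pole (s+2): 2 + j235 → |·| = √(2²+235²) = √55229 ≈ 235.01, ∠ = arctan(235/2) ≈ 89.51°
pole at origin: |s| = 235, ∠ = 90.00° (in denominator)
|T| = 1 · 332.34 / 55227 ≈ 0.0060177
Gain = 20 log₁₀(0.0060177) ≈ -44.41 dB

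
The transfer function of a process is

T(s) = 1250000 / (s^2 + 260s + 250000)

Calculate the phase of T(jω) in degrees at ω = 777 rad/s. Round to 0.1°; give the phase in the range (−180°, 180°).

-150.3°

At s = jω = j777:
quadratic: (j777)² + 260·j777 + 250000 = -353729 + j202020 → |·| ≈ 4.0735e+05, ∠ ≈ 150.27°
∠T = 0.00° − 150.27° = -150.27°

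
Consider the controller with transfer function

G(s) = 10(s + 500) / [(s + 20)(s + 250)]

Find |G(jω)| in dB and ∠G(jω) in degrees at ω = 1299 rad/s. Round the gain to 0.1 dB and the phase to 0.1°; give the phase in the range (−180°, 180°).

At s = jω = j1299:
zero (s+500): 500 + j1299 → |·| = √(500²+1299²) = √1937401 ≈ 1391.9, ∠ = arctan(1299/500) ≈ 68.95°
pole (s+20): 20 + j1299 → |·| = √(20²+1299²) = √1687801 ≈ 1299.2, ∠ = arctan(1299/20) ≈ 89.12°
pole (s+250): 250 + j1299 → |·| = √(250²+1299²) = √1749901 ≈ 1322.8, ∠ = arctan(1299/250) ≈ 79.11°
|G| = 10 · 1391.9 / 1.7186e+06 ≈ 0.008099
Gain = 20 log₁₀(0.008099) ≈ -41.83 dB
∠G = 68.95° − 168.23° = -99.28°

-41.8 dB, -99.3°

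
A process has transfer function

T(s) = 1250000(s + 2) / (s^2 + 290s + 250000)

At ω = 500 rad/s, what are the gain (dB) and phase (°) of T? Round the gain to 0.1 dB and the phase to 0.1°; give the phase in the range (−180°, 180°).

At s = jω = j500:
zero (s+2): 2 + j500 → |·| = √(2²+500²) = √250004 ≈ 500, ∠ = arctan(500/2) ≈ 89.77°
quadratic: (j500)² + 290·j500 + 250000 = 0 + j145000 → |·| ≈ 1.45e+05, ∠ ≈ 90.00°
|T| = 1250000 · 500 / 1.45e+05 ≈ 4310.3
Gain = 20 log₁₀(4310.3) ≈ 72.69 dB
∠T = 89.77° − 90.00° = -0.23°

72.7 dB, -0.2°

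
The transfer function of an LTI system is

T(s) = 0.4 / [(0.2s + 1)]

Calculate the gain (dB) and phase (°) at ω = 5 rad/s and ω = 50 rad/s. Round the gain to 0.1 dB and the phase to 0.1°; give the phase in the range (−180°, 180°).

ω = 5: -11.0 dB, -45.0°; ω = 50: -28.0 dB, -84.3°

At ω = 5 rad/s:
pole (1 + j5·0.2) = 1 + j1 → |·| ≈ 1.4142, ∠ ≈ 45.00°
|T| = 0.4 · 1 / (1.4142) ≈ 0.28285
Gain = 20 log₁₀(0.28285) ≈ -10.97 dB
∠T = (0°) − (45.00°) = -45.00°

At ω = 50 rad/s:
pole (1 + j50·0.2) = 1 + j10 → |·| ≈ 10.05, ∠ ≈ 84.29°
|T| = 0.4 · 1 / (10.05) ≈ 0.039801
Gain = 20 log₁₀(0.039801) ≈ -28.00 dB
∠T = (0°) − (84.29°) = -84.29°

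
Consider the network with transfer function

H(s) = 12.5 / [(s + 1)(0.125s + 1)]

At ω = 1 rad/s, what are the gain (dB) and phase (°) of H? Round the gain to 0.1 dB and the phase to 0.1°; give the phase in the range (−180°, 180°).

18.9 dB, -52.1°

At ω = 1 rad/s:
pole (1 + j1·1) = 1 + j1 → |·| ≈ 1.4142, ∠ ≈ 45.00°
pole (1 + j1·0.125) = 1 + j0.125 → |·| ≈ 1.0078, ∠ ≈ 7.13°
|H| = 12.5 · 1 / (1.4142 · 1.0078) ≈ 8.7705
Gain = 20 log₁₀(8.7705) ≈ 18.86 dB
∠H = (0°) − (45.00° + 7.13°) = -52.13°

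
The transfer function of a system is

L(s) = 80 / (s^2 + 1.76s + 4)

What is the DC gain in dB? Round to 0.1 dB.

26.0 dB

L(0) = 80 / 4 = 20
20 log₁₀(20) ≈ 26.02 dB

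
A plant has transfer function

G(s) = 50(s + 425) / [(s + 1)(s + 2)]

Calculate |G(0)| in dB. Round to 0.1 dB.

G(0) = 50·425 / (1·2) = 10625
20 log₁₀(10625) ≈ 80.53 dB

80.5 dB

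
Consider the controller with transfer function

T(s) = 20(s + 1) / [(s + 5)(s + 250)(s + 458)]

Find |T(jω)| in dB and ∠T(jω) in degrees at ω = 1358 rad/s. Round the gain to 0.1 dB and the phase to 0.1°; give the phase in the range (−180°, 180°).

-99.9 dB, -150.8°

At s = jω = j1358:
zero (s+1): 1 + j1358 → |·| = √(1²+1358²) = √1844165 ≈ 1358, ∠ = arctan(1358/1) ≈ 89.96°
pole (s+5): 5 + j1358 → |·| = √(5²+1358²) = √1844189 ≈ 1358, ∠ = arctan(1358/5) ≈ 89.79°
pole (s+250): 250 + j1358 → |·| = √(250²+1358²) = √1906664 ≈ 1380.8, ∠ = arctan(1358/250) ≈ 79.57°
pole (s+458): 458 + j1358 → |·| = √(458²+1358²) = √2053928 ≈ 1433.2, ∠ = arctan(1358/458) ≈ 71.36°
|T| = 20 · 1358 / 2.6874e+09 ≈ 1.0106e-05
Gain = 20 log₁₀(1.0106e-05) ≈ -99.91 dB
∠T = 89.96° − 240.72° = -150.76°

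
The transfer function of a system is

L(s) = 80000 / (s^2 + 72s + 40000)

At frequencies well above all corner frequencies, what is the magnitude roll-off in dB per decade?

-40 dB/decade

Each pole contributes −20 dB/decade at high frequency; each zero contributes +20 dB/decade.
Net: 0 zero(s) − 2 pole(s) → -40 dB/decade.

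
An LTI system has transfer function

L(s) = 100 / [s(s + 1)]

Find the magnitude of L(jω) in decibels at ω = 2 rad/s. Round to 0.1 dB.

27.0 dB

At s = jω = j2:
pole (s+1): 1 + j2 → |·| = √(1²+2²) = √5 ≈ 2.2361, ∠ = arctan(2/1) ≈ 63.43°
pole at origin: |s| = 2, ∠ = 90.00° (in denominator)
|L| = 100 / 4.4722 ≈ 22.36
Gain = 20 log₁₀(22.36) ≈ 26.99 dB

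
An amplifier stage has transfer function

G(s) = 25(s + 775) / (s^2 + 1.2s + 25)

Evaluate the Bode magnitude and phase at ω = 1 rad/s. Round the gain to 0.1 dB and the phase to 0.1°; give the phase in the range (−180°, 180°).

At s = jω = j1:
zero (s+775): 775 + j1 → |·| = √(775²+1²) = √600626 ≈ 775, ∠ = arctan(1/775) ≈ 0.07°
quadratic: (j1)² + 1.2·j1 + 25 = 24 + j1.2 → |·| ≈ 24.03, ∠ ≈ 2.86°
|G| = 25 · 775 / 24.03 ≈ 806.28
Gain = 20 log₁₀(806.28) ≈ 58.13 dB
∠G = 0.07° − 2.86° = -2.79°

58.1 dB, -2.8°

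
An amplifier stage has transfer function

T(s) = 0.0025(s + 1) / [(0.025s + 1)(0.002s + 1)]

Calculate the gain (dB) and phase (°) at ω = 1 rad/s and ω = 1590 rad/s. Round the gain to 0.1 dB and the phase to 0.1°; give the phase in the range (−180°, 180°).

ω = 1: -49.0 dB, 43.5°; ω = 1590: -30.5 dB, -71.1°

At ω = 1 rad/s:
zero (1 + j1·1) = 1 + j1 → |·| ≈ 1.4142, ∠ ≈ 45.00°
pole (1 + j1·0.025) = 1 + j0.025 → |·| ≈ 1.0003, ∠ ≈ 1.43°
pole (1 + j1·0.002) = 1 + j0.002 → |·| ≈ 1, ∠ ≈ 0.11°
|T| = 0.0025 · 1.4142 / (1.0003 · 1) ≈ 0.0035344
Gain = 20 log₁₀(0.0035344) ≈ -49.03 dB
∠T = (45.00°) − (1.43° + 0.11°) = 43.46°

At ω = 1590 rad/s:
zero (1 + j1590·1) = 1 + j1590 → |·| ≈ 1590, ∠ ≈ 89.96°
pole (1 + j1590·0.025) = 1 + j39.75 → |·| ≈ 39.763, ∠ ≈ 88.56°
pole (1 + j1590·0.002) = 1 + j3.18 → |·| ≈ 3.3335, ∠ ≈ 72.54°
|T| = 0.0025 · 1590 / (39.763 · 3.3335) ≈ 0.029989
Gain = 20 log₁₀(0.029989) ≈ -30.46 dB
∠T = (89.96°) − (88.56° + 72.54°) = -71.14°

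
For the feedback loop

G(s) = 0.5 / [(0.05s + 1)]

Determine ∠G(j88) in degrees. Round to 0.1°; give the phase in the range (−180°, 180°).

At ω = 88 rad/s:
pole (1 + j88·0.05) = 1 + j4.4 → |·| ≈ 4.5122, ∠ ≈ 77.20°
∠G = (0°) − (77.20°) = -77.20°

-77.2°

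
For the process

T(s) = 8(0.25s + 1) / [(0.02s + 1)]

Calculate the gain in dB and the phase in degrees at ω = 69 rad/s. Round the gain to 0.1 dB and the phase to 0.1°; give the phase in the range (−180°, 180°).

38.2 dB, 32.6°

At ω = 69 rad/s:
zero (1 + j69·0.25) = 1 + j17.25 → |·| ≈ 17.279, ∠ ≈ 86.68°
pole (1 + j69·0.02) = 1 + j1.38 → |·| ≈ 1.7042, ∠ ≈ 54.07°
|T| = 8 · 17.279 / (1.7042) ≈ 81.113
Gain = 20 log₁₀(81.113) ≈ 38.18 dB
∠T = (86.68°) − (54.07°) = 32.61°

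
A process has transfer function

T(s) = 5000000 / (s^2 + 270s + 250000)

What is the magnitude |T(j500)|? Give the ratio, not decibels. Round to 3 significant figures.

37.0

At s = jω = j500:
quadratic: (j500)² + 270·j500 + 250000 = 0 + j135000 → |·| ≈ 1.35e+05, ∠ ≈ 90.00°
|T| = 5000000 / 1.35e+05 ≈ 37.037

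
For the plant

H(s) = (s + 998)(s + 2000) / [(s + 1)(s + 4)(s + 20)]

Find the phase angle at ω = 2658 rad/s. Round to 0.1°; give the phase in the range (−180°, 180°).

At s = jω = j2658:
zero (s+998): 998 + j2658 → |·| = √(998²+2658²) = √8060968 ≈ 2839.2, ∠ = arctan(2658/998) ≈ 69.42°
zero (s+2000): 2000 + j2658 → |·| = √(2000²+2658²) = √11064964 ≈ 3326.4, ∠ = arctan(2658/2000) ≈ 53.04°
pole (s+1): 1 + j2658 → |·| = √(1²+2658²) = √7064965 ≈ 2658, ∠ = arctan(2658/1) ≈ 89.98°
pole (s+4): 4 + j2658 → |·| = √(4²+2658²) = √7064980 ≈ 2658, ∠ = arctan(2658/4) ≈ 89.91°
pole (s+20): 20 + j2658 → |·| = √(20²+2658²) = √7065364 ≈ 2658.1, ∠ = arctan(2658/20) ≈ 89.57°
∠H = 122.46° − 269.46° = -147.00°

-147.0°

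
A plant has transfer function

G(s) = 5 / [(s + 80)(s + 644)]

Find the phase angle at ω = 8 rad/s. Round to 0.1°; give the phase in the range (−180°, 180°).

-6.4°

At s = jω = j8:
pole (s+80): 80 + j8 → |·| = √(80²+8²) = √6464 ≈ 80.399, ∠ = arctan(8/80) ≈ 5.71°
pole (s+644): 644 + j8 → |·| = √(644²+8²) = √414800 ≈ 644.05, ∠ = arctan(8/644) ≈ 0.71°
∠G = 0.00° − 6.42° = -6.42°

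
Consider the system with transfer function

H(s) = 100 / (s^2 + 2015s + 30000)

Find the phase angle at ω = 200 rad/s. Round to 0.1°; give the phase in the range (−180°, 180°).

-91.4°

Substitute s = j200:
Numerator: 100 = 100 + j0
Denominator: (j200)^2 + 2015(j200) + 30000 = -10000 + j403000
|N| = √(100² + 0²) ≈ 100, ∠N ≈ 0.00°
|D| = √(10000² + 403000²) ≈ 4.0312e+05, ∠D ≈ 91.42°
∠H = 0.00° − 91.42° = -91.42°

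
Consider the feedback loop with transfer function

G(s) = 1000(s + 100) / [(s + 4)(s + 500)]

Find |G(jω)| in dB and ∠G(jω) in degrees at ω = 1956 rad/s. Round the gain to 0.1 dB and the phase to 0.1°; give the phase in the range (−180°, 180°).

At s = jω = j1956:
zero (s+100): 100 + j1956 → |·| = √(100²+1956²) = √3835936 ≈ 1958.6, ∠ = arctan(1956/100) ≈ 87.07°
pole (s+4): 4 + j1956 → |·| = √(4²+1956²) = √3825952 ≈ 1956, ∠ = arctan(1956/4) ≈ 89.88°
pole (s+500): 500 + j1956 → |·| = √(500²+1956²) = √4075936 ≈ 2018.9, ∠ = arctan(1956/500) ≈ 75.66°
|G| = 1000 · 1958.6 / 3.949e+06 ≈ 0.49597
Gain = 20 log₁₀(0.49597) ≈ -6.09 dB
∠G = 87.07° − 165.54° = -78.47°

-6.1 dB, -78.5°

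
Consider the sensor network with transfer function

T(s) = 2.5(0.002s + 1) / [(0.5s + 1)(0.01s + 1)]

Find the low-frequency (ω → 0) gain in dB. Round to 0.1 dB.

8.0 dB

T(0) = 2.5 · 1 / 1 = 2.5
20 log₁₀(2.5) ≈ 7.96 dB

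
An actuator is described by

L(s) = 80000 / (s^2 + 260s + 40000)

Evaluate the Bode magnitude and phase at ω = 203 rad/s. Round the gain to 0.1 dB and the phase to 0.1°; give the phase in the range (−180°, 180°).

At s = jω = j203:
quadratic: (j203)² + 260·j203 + 40000 = -1209 + j52780 → |·| ≈ 52794, ∠ ≈ 91.31°
|L| = 80000 / 52794 ≈ 1.5153
Gain = 20 log₁₀(1.5153) ≈ 3.61 dB
∠L = 0.00° − 91.31° = -91.31°

3.6 dB, -91.3°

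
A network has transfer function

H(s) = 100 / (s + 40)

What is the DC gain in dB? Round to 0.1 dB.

H(0) = 100 / 40 = 2.5
20 log₁₀(2.5) ≈ 7.96 dB

8.0 dB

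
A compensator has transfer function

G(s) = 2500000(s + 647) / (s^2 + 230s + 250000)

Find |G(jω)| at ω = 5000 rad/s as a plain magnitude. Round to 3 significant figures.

509

At s = jω = j5000:
zero (s+647): 647 + j5000 → |·| = √(647²+5000²) = √25418609 ≈ 5041.7, ∠ = arctan(5000/647) ≈ 82.63°
quadratic: (j5000)² + 230·j5000 + 250000 = -24750000 + j1150000 → |·| ≈ 2.4777e+07, ∠ ≈ 177.34°
|G| = 2500000 · 5041.7 / 2.4777e+07 ≈ 508.71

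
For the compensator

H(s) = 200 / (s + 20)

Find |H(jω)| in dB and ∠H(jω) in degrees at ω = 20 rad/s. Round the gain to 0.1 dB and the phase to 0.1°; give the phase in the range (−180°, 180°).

17.0 dB, -45.0°

Substitute s = j20:
Numerator: 200 = 200 + j0
Denominator: (j20) + 20 = 20 + j20
|N| = √(200² + 0²) ≈ 200, ∠N ≈ 0.00°
|D| = √(20² + 20²) ≈ 28.284, ∠D ≈ 45.00°
|H| = 200 / 28.284 ≈ 7.0711
Gain = 20 log₁₀(7.0711) ≈ 16.99 dB
∠H = 0.00° − 45.00° = -45.00°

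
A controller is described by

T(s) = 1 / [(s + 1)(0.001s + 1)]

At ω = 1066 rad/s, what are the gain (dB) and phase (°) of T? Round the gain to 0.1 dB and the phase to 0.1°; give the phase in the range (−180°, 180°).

-63.9 dB, -136.8°

At ω = 1066 rad/s:
pole (1 + j1066·1) = 1 + j1066 → |·| ≈ 1066, ∠ ≈ 89.95°
pole (1 + j1066·0.001) = 1 + j1.066 → |·| ≈ 1.4616, ∠ ≈ 46.83°
|T| = 1 · 1 / (1066 · 1.4616) ≈ 0.00064182
Gain = 20 log₁₀(0.00064182) ≈ -63.85 dB
∠T = (0°) − (89.95° + 46.83°) = -136.78°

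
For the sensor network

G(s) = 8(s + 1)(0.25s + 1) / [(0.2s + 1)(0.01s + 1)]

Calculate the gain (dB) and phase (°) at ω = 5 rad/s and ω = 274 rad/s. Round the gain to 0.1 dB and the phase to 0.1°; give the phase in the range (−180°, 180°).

At ω = 5 rad/s:
zero (1 + j5·1) = 1 + j5 → |·| ≈ 5.099, ∠ ≈ 78.69°
zero (1 + j5·0.25) = 1 + j1.25 → |·| ≈ 1.6008, ∠ ≈ 51.34°
pole (1 + j5·0.2) = 1 + j1 → |·| ≈ 1.4142, ∠ ≈ 45.00°
pole (1 + j5·0.01) = 1 + j0.05 → |·| ≈ 1.0012, ∠ ≈ 2.86°
|G| = 8 · 5.099 · 1.6008 / (1.4142 · 1.0012) ≈ 46.119
Gain = 20 log₁₀(46.119) ≈ 33.28 dB
∠G = (78.69° + 51.34°) − (45.00° + 2.86°) = 82.17°

At ω = 274 rad/s:
zero (1 + j274·1) = 1 + j274 → |·| ≈ 274, ∠ ≈ 89.79°
zero (1 + j274·0.25) = 1 + j68.5 → |·| ≈ 68.507, ∠ ≈ 89.16°
pole (1 + j274·0.2) = 1 + j54.8 → |·| ≈ 54.809, ∠ ≈ 88.95°
pole (1 + j274·0.01) = 1 + j2.74 → |·| ≈ 2.9168, ∠ ≈ 69.95°
|G| = 8 · 274 · 68.507 / (54.809 · 2.9168) ≈ 939.33
Gain = 20 log₁₀(939.33) ≈ 59.46 dB
∠G = (89.79° + 89.16°) − (88.95° + 69.95°) = 20.05°

ω = 5: 33.3 dB, 82.2°; ω = 274: 59.5 dB, 20.1°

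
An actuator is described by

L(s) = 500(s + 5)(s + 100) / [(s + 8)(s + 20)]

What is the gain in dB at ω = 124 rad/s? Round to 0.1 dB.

At s = jω = j124:
zero (s+5): 5 + j124 → |·| = √(5²+124²) = √15401 ≈ 124.1, ∠ = arctan(124/5) ≈ 87.69°
zero (s+100): 100 + j124 → |·| = √(100²+124²) = √25376 ≈ 159.3, ∠ = arctan(124/100) ≈ 51.12°
pole (s+8): 8 + j124 → |·| = √(8²+124²) = √15440 ≈ 124.26, ∠ = arctan(124/8) ≈ 86.31°
pole (s+20): 20 + j124 → |·| = √(20²+124²) = √15776 ≈ 125.6, ∠ = arctan(124/20) ≈ 80.84°
|L| = 500 · 19769 / 15607 ≈ 633.34
Gain = 20 log₁₀(633.34) ≈ 56.03 dB

56.0 dB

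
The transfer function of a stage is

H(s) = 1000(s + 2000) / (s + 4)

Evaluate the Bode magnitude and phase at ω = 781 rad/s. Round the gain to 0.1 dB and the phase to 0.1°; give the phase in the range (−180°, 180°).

68.8 dB, -68.4°

At s = jω = j781:
zero (s+2000): 2000 + j781 → |·| = √(2000²+781²) = √4609961 ≈ 2147.1, ∠ = arctan(781/2000) ≈ 21.33°
pole (s+4): 4 + j781 → |·| = √(4²+781²) = √609977 ≈ 781.01, ∠ = arctan(781/4) ≈ 89.71°
|H| = 1000 · 2147.1 / 781.01 ≈ 2749.1
Gain = 20 log₁₀(2749.1) ≈ 68.78 dB
∠H = 21.33° − 89.71° = -68.38°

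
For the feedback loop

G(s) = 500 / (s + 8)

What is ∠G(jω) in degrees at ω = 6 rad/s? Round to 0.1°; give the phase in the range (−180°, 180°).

-36.9°

Substitute s = j6:
Numerator: 500 = 500 + j0
Denominator: (j6) + 8 = 8 + j6
|N| = √(500² + 0²) ≈ 500, ∠N ≈ 0.00°
|D| = √(8² + 6²) ≈ 10, ∠D ≈ 36.87°
∠G = 0.00° − 36.87° = -36.87°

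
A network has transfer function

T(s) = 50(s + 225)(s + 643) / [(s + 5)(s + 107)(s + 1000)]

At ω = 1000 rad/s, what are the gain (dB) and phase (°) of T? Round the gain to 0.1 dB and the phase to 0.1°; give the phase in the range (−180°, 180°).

-27.4 dB, -84.0°

At s = jω = j1000:
zero (s+225): 225 + j1000 → |·| = √(225²+1000²) = √1050625 ≈ 1025, ∠ = arctan(1000/225) ≈ 77.32°
zero (s+643): 643 + j1000 → |·| = √(643²+1000²) = √1413449 ≈ 1188.9, ∠ = arctan(1000/643) ≈ 57.26°
pole (s+5): 5 + j1000 → |·| = √(5²+1000²) = √1000025 ≈ 1000, ∠ = arctan(1000/5) ≈ 89.71°
pole (s+107): 107 + j1000 → |·| = √(107²+1000²) = √1011449 ≈ 1005.7, ∠ = arctan(1000/107) ≈ 83.89°
pole (s+1000): 1000 + j1000 → |·| = √(1000²+1000²) = √2000000 ≈ 1414.2, ∠ = arctan(1000/1000) ≈ 45.00°
|T| = 50 · 1.2186e+06 / 1.4223e+09 ≈ 0.042839
Gain = 20 log₁₀(0.042839) ≈ -27.36 dB
∠T = 134.58° − 218.60° = -84.02°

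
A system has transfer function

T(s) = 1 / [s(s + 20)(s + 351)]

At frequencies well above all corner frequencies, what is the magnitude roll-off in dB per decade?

-60 dB/decade

Each pole contributes −20 dB/decade at high frequency; each zero contributes +20 dB/decade.
Net: 0 zero(s) − 3 pole(s) → -60 dB/decade.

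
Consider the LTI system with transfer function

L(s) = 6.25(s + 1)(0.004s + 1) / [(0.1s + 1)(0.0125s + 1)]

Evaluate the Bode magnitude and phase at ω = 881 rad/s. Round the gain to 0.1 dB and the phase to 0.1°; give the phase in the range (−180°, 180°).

At ω = 881 rad/s:
zero (1 + j881·1) = 1 + j881 → |·| ≈ 881, ∠ ≈ 89.93°
zero (1 + j881·0.004) = 1 + j3.524 → |·| ≈ 3.6631, ∠ ≈ 74.16°
pole (1 + j881·0.1) = 1 + j88.1 → |·| ≈ 88.106, ∠ ≈ 89.35°
pole (1 + j881·0.0125) = 1 + j11.0125 → |·| ≈ 11.058, ∠ ≈ 84.81°
|L| = 6.25 · 881 · 3.6631 / (88.106 · 11.058) ≈ 20.702
Gain = 20 log₁₀(20.702) ≈ 26.32 dB
∠L = (89.93° + 74.16°) − (89.35° + 84.81°) = -10.07°

26.3 dB, -10.1°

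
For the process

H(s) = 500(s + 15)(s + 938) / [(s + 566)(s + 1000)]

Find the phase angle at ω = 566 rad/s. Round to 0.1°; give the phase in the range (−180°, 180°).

At s = jω = j566:
zero (s+15): 15 + j566 → |·| = √(15²+566²) = √320581 ≈ 566.2, ∠ = arctan(566/15) ≈ 88.48°
zero (s+938): 938 + j566 → |·| = √(938²+566²) = √1200200 ≈ 1095.5, ∠ = arctan(566/938) ≈ 31.11°
pole (s+566): 566 + j566 → |·| = √(566²+566²) = √640712 ≈ 800.44, ∠ = arctan(566/566) ≈ 45.00°
pole (s+1000): 1000 + j566 → |·| = √(1000²+566²) = √1320356 ≈ 1149.1, ∠ = arctan(566/1000) ≈ 29.51°
∠H = 119.59° − 74.51° = 45.08°

45.1°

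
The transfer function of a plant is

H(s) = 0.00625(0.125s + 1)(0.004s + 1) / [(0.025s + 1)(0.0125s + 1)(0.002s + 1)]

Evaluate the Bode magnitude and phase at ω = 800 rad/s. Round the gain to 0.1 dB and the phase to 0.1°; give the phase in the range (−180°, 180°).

At ω = 800 rad/s:
zero (1 + j800·0.125) = 1 + j100 → |·| ≈ 100, ∠ ≈ 89.43°
zero (1 + j800·0.004) = 1 + j3.2 → |·| ≈ 3.3526, ∠ ≈ 72.65°
pole (1 + j800·0.025) = 1 + j20 → |·| ≈ 20.025, ∠ ≈ 87.14°
pole (1 + j800·0.0125) = 1 + j10 → |·| ≈ 10.05, ∠ ≈ 84.29°
pole (1 + j800·0.002) = 1 + j1.6 → |·| ≈ 1.8868, ∠ ≈ 57.99°
|H| = 0.00625 · 100 · 3.3526 / (20.025 · 10.05 · 1.8868) ≈ 0.0055182
Gain = 20 log₁₀(0.0055182) ≈ -45.16 dB
∠H = (89.43° + 72.65°) − (87.14° + 84.29° + 57.99°) = -67.34°

-45.2 dB, -67.3°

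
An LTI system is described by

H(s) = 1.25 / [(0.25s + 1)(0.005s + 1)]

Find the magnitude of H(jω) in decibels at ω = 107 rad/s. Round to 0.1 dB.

-27.7 dB

At ω = 107 rad/s:
pole (1 + j107·0.25) = 1 + j26.75 → |·| ≈ 26.769, ∠ ≈ 87.86°
pole (1 + j107·0.005) = 1 + j0.535 → |·| ≈ 1.1341, ∠ ≈ 28.15°
|H| = 1.25 · 1 / (26.769 · 1.1341) ≈ 0.041174
Gain = 20 log₁₀(0.041174) ≈ -27.71 dB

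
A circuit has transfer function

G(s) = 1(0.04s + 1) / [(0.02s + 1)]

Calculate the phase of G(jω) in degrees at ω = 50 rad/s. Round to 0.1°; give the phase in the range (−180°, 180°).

At ω = 50 rad/s:
zero (1 + j50·0.04) = 1 + j2 → |·| ≈ 2.2361, ∠ ≈ 63.43°
pole (1 + j50·0.02) = 1 + j1 → |·| ≈ 1.4142, ∠ ≈ 45.00°
∠G = (63.43°) − (45.00°) = 18.43°

18.4°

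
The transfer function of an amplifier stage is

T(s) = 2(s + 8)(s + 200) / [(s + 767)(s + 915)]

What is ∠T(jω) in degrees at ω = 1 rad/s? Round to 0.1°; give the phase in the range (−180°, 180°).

7.3°

At s = jω = j1:
zero (s+8): 8 + j1 → |·| = √(8²+1²) = √65 ≈ 8.0623, ∠ = arctan(1/8) ≈ 7.13°
zero (s+200): 200 + j1 → |·| = √(200²+1²) = √40001 ≈ 200, ∠ = arctan(1/200) ≈ 0.29°
pole (s+767): 767 + j1 → |·| = √(767²+1²) = √588290 ≈ 767, ∠ = arctan(1/767) ≈ 0.07°
pole (s+915): 915 + j1 → |·| = √(915²+1²) = √837226 ≈ 915, ∠ = arctan(1/915) ≈ 0.06°
∠T = 7.42° − 0.13° = 7.29°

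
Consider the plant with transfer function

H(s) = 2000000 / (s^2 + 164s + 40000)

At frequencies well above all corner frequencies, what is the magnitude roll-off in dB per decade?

Each pole contributes −20 dB/decade at high frequency; each zero contributes +20 dB/decade.
Net: 0 zero(s) − 2 pole(s) → -40 dB/decade.

-40 dB/decade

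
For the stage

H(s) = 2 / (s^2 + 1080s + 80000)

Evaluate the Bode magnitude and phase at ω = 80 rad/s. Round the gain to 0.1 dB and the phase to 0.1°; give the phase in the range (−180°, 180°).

-95.1 dB, -49.6°

Substitute s = j80:
Numerator: 2 = 2 + j0
Denominator: (j80)^2 + 1080(j80) + 80000 = 73600 + j86400
|N| = √(2² + 0²) ≈ 2, ∠N ≈ 0.00°
|D| = √(73600² + 86400²) ≈ 1.135e+05, ∠D ≈ 49.57°
|H| = 2 / 1.135e+05 ≈ 1.7621e-05
Gain = 20 log₁₀(1.7621e-05) ≈ -95.08 dB
∠H = 0.00° − 49.57° = -49.57°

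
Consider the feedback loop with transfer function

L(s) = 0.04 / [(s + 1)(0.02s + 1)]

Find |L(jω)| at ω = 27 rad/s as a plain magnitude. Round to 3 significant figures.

0.00130

At ω = 27 rad/s:
pole (1 + j27·1) = 1 + j27 → |·| ≈ 27.019, ∠ ≈ 87.88°
pole (1 + j27·0.02) = 1 + j0.54 → |·| ≈ 1.1365, ∠ ≈ 28.37°
|L| = 0.04 · 1 / (27.019 · 1.1365) ≈ 0.0013026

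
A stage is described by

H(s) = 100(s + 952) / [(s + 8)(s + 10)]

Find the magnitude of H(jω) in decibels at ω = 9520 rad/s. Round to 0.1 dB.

At s = jω = j9520:
zero (s+952): 952 + j9520 → |·| = √(952²+9520²) = √91536704 ≈ 9567.5, ∠ = arctan(9520/952) ≈ 84.29°
pole (s+8): 8 + j9520 → |·| = √(8²+9520²) = √90630464 ≈ 9520, ∠ = arctan(9520/8) ≈ 89.95°
pole (s+10): 10 + j9520 → |·| = √(10²+9520²) = √90630500 ≈ 9520, ∠ = arctan(9520/10) ≈ 89.94°
|H| = 100 · 9567.5 / 9.063e+07 ≈ 0.010557
Gain = 20 log₁₀(0.010557) ≈ -39.53 dB

-39.5 dB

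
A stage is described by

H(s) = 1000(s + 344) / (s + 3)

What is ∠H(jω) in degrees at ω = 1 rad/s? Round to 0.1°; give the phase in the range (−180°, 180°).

-18.3°

At s = jω = j1:
zero (s+344): 344 + j1 → |·| = √(344²+1²) = √118337 ≈ 344, ∠ = arctan(1/344) ≈ 0.17°
pole (s+3): 3 + j1 → |·| = √(3²+1²) = √10 ≈ 3.1623, ∠ = arctan(1/3) ≈ 18.43°
∠H = 0.17° − 18.43° = -18.26°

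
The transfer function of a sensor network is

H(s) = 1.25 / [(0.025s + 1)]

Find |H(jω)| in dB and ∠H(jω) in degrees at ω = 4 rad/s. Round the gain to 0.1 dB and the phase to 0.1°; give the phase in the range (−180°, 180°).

At ω = 4 rad/s:
pole (1 + j4·0.025) = 1 + j0.1 → |·| ≈ 1.005, ∠ ≈ 5.71°
|H| = 1.25 · 1 / (1.005) ≈ 1.2438
Gain = 20 log₁₀(1.2438) ≈ 1.90 dB
∠H = (0°) − (5.71°) = -5.71°

1.9 dB, -5.7°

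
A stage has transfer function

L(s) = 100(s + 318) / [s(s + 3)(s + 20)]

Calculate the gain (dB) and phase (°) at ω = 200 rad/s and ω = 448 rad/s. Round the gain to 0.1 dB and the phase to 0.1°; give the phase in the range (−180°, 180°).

ω = 200: -46.6 dB, 128.7°; ω = 448: -64.3 dB, 147.6°

At s = jω = j200:
zero (s+318): 318 + j200 → |·| = √(318²+200²) = √141124 ≈ 375.66, ∠ = arctan(200/318) ≈ 32.17°
pole (s+3): 3 + j200 → |·| = √(3²+200²) = √40009 ≈ 200.02, ∠ = arctan(200/3) ≈ 89.14°
pole (s+20): 20 + j200 → |·| = √(20²+200²) = √40400 ≈ 201, ∠ = arctan(200/20) ≈ 84.29°
pole at origin: |s| = 200, ∠ = 90.00° (in denominator)
|L| = 100 · 375.66 / 8.0408e+06 ≈ 0.0046719
Gain = 20 log₁₀(0.0046719) ≈ -46.61 dB
∠L = 32.17° − 263.43° = -231.26° ≡ 128.74° (principal value)

At s = jω = j448:
zero (s+318): 318 + j448 → |·| = √(318²+448²) = √301828 ≈ 549.39, ∠ = arctan(448/318) ≈ 54.63°
pole (s+3): 3 + j448 → |·| = √(3²+448²) = √200713 ≈ 448.01, ∠ = arctan(448/3) ≈ 89.62°
pole (s+20): 20 + j448 → |·| = √(20²+448²) = √201104 ≈ 448.45, ∠ = arctan(448/20) ≈ 87.44°
pole at origin: |s| = 448, ∠ = 90.00° (in denominator)
|L| = 100 · 549.39 / 9.0008e+07 ≈ 0.00061038
Gain = 20 log₁₀(0.00061038) ≈ -64.29 dB
∠L = 54.63° − 267.06° = -212.43° ≡ 147.57° (principal value)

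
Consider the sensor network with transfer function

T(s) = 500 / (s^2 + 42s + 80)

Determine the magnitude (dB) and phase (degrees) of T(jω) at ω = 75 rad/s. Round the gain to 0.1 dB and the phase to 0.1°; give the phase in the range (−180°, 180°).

-22.1 dB, -150.4°

Substitute s = j75:
Numerator: 500 = 500 + j0
Denominator: (j75)^2 + 42(j75) + 80 = -5545 + j3150
|N| = √(500² + 0²) ≈ 500, ∠N ≈ 0.00°
|D| = √(5545² + 3150²) ≈ 6377.3, ∠D ≈ 150.40°
|T| = 500 / 6377.3 ≈ 0.078403
Gain = 20 log₁₀(0.078403) ≈ -22.11 dB
∠T = 0.00° − 150.40° = -150.40°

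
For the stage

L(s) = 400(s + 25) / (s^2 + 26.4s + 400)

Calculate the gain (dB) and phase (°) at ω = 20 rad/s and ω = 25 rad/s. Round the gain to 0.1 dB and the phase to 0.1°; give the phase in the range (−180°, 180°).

ω = 20: 27.7 dB, -51.3°; ω = 25: 26.1 dB, -63.8°

At s = jω = j20:
zero (s+25): 25 + j20 → |·| = √(25²+20²) = √1025 ≈ 32.016, ∠ = arctan(20/25) ≈ 38.66°
quadratic: (j20)² + 26.4·j20 + 400 = 0 + j528 → |·| ≈ 528, ∠ ≈ 90.00°
|L| = 400 · 32.016 / 528 ≈ 24.255
Gain = 20 log₁₀(24.255) ≈ 27.70 dB
∠L = 38.66° − 90.00° = -51.34°

At s = jω = j25:
zero (s+25): 25 + j25 → |·| = √(25²+25²) = √1250 ≈ 35.355, ∠ = arctan(25/25) ≈ 45.00°
quadratic: (j25)² + 26.4·j25 + 400 = -225 + j660 → |·| ≈ 697.3, ∠ ≈ 108.82°
|L| = 400 · 35.355 / 697.3 ≈ 20.281
Gain = 20 log₁₀(20.281) ≈ 26.14 dB
∠L = 45.00° − 108.82° = -63.82°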